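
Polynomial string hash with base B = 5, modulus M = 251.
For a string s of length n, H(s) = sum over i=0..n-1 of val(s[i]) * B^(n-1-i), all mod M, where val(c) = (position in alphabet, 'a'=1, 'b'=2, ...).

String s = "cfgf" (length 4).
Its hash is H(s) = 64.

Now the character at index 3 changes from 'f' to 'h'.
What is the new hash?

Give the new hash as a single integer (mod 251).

val('f') = 6, val('h') = 8
Position k = 3, exponent = n-1-k = 0
B^0 mod M = 5^0 mod 251 = 1
Delta = (8 - 6) * 1 mod 251 = 2
New hash = (64 + 2) mod 251 = 66

Answer: 66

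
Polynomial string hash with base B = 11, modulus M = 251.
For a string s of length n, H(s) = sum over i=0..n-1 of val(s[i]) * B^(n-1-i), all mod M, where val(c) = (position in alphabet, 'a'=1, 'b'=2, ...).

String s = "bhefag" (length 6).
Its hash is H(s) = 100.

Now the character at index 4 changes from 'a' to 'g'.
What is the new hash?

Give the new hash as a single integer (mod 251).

Answer: 166

Derivation:
val('a') = 1, val('g') = 7
Position k = 4, exponent = n-1-k = 1
B^1 mod M = 11^1 mod 251 = 11
Delta = (7 - 1) * 11 mod 251 = 66
New hash = (100 + 66) mod 251 = 166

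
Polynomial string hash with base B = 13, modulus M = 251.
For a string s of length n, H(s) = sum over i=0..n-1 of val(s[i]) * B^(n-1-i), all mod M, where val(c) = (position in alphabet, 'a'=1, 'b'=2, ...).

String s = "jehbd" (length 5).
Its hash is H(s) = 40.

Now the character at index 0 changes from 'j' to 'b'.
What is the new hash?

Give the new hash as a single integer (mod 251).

val('j') = 10, val('b') = 2
Position k = 0, exponent = n-1-k = 4
B^4 mod M = 13^4 mod 251 = 198
Delta = (2 - 10) * 198 mod 251 = 173
New hash = (40 + 173) mod 251 = 213

Answer: 213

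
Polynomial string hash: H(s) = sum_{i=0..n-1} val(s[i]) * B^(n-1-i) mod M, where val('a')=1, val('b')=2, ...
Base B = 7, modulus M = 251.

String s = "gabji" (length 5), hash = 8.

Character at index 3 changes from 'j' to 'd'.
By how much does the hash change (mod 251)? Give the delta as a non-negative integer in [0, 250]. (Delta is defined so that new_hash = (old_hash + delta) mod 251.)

Answer: 209

Derivation:
Delta formula: (val(new) - val(old)) * B^(n-1-k) mod M
  val('d') - val('j') = 4 - 10 = -6
  B^(n-1-k) = 7^1 mod 251 = 7
  Delta = -6 * 7 mod 251 = 209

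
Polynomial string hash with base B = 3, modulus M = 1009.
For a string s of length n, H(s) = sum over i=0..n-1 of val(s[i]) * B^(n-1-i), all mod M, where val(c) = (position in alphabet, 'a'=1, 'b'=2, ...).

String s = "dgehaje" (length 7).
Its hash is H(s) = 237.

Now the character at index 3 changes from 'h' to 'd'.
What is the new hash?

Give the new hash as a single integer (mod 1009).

Answer: 129

Derivation:
val('h') = 8, val('d') = 4
Position k = 3, exponent = n-1-k = 3
B^3 mod M = 3^3 mod 1009 = 27
Delta = (4 - 8) * 27 mod 1009 = 901
New hash = (237 + 901) mod 1009 = 129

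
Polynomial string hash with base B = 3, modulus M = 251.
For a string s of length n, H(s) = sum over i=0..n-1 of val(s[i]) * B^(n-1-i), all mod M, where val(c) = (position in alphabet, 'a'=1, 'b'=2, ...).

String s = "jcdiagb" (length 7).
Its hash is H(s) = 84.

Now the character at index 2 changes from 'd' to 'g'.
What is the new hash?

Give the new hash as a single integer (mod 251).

Answer: 76

Derivation:
val('d') = 4, val('g') = 7
Position k = 2, exponent = n-1-k = 4
B^4 mod M = 3^4 mod 251 = 81
Delta = (7 - 4) * 81 mod 251 = 243
New hash = (84 + 243) mod 251 = 76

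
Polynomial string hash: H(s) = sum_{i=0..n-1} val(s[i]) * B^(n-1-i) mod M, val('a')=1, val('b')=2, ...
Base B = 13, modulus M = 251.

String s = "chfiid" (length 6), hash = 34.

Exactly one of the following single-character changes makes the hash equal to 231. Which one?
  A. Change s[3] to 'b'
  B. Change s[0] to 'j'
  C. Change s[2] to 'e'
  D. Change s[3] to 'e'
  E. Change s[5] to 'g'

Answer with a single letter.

Option A: s[3]='i'->'b', delta=(2-9)*13^2 mod 251 = 72, hash=34+72 mod 251 = 106
Option B: s[0]='c'->'j', delta=(10-3)*13^5 mod 251 = 197, hash=34+197 mod 251 = 231 <-- target
Option C: s[2]='f'->'e', delta=(5-6)*13^3 mod 251 = 62, hash=34+62 mod 251 = 96
Option D: s[3]='i'->'e', delta=(5-9)*13^2 mod 251 = 77, hash=34+77 mod 251 = 111
Option E: s[5]='d'->'g', delta=(7-4)*13^0 mod 251 = 3, hash=34+3 mod 251 = 37

Answer: B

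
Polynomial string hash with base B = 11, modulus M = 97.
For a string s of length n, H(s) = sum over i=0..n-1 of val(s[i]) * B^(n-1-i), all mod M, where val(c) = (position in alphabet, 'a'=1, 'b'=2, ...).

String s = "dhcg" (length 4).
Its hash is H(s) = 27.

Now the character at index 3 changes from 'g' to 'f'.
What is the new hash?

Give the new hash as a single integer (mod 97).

Answer: 26

Derivation:
val('g') = 7, val('f') = 6
Position k = 3, exponent = n-1-k = 0
B^0 mod M = 11^0 mod 97 = 1
Delta = (6 - 7) * 1 mod 97 = 96
New hash = (27 + 96) mod 97 = 26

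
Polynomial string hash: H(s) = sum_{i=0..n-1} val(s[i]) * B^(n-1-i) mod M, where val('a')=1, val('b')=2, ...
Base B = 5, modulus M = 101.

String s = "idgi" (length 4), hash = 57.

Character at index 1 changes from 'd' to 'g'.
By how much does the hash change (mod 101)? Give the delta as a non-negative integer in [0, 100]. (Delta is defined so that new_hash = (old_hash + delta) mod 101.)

Delta formula: (val(new) - val(old)) * B^(n-1-k) mod M
  val('g') - val('d') = 7 - 4 = 3
  B^(n-1-k) = 5^2 mod 101 = 25
  Delta = 3 * 25 mod 101 = 75

Answer: 75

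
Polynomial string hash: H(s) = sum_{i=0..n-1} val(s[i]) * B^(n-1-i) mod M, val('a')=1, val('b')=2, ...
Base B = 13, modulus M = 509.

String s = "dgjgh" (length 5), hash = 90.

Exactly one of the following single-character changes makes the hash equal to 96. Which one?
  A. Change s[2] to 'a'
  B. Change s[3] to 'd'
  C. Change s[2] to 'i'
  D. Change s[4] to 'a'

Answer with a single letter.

Answer: A

Derivation:
Option A: s[2]='j'->'a', delta=(1-10)*13^2 mod 509 = 6, hash=90+6 mod 509 = 96 <-- target
Option B: s[3]='g'->'d', delta=(4-7)*13^1 mod 509 = 470, hash=90+470 mod 509 = 51
Option C: s[2]='j'->'i', delta=(9-10)*13^2 mod 509 = 340, hash=90+340 mod 509 = 430
Option D: s[4]='h'->'a', delta=(1-8)*13^0 mod 509 = 502, hash=90+502 mod 509 = 83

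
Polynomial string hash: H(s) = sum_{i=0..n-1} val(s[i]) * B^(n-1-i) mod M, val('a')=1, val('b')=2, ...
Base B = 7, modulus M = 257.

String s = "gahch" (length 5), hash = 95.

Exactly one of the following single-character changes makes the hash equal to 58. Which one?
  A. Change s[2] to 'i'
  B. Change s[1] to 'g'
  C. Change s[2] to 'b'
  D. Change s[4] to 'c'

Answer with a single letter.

Option A: s[2]='h'->'i', delta=(9-8)*7^2 mod 257 = 49, hash=95+49 mod 257 = 144
Option B: s[1]='a'->'g', delta=(7-1)*7^3 mod 257 = 2, hash=95+2 mod 257 = 97
Option C: s[2]='h'->'b', delta=(2-8)*7^2 mod 257 = 220, hash=95+220 mod 257 = 58 <-- target
Option D: s[4]='h'->'c', delta=(3-8)*7^0 mod 257 = 252, hash=95+252 mod 257 = 90

Answer: C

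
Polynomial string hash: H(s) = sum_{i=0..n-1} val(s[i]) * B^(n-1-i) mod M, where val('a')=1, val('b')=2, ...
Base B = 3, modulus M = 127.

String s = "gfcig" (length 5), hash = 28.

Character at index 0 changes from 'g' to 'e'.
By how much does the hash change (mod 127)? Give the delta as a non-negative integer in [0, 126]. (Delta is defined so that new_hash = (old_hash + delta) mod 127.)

Answer: 92

Derivation:
Delta formula: (val(new) - val(old)) * B^(n-1-k) mod M
  val('e') - val('g') = 5 - 7 = -2
  B^(n-1-k) = 3^4 mod 127 = 81
  Delta = -2 * 81 mod 127 = 92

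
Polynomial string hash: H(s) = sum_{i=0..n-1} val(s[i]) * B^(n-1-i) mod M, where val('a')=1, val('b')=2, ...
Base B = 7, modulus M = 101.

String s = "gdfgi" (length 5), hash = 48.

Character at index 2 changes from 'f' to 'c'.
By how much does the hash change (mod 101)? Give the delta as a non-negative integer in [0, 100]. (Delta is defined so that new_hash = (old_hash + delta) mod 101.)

Delta formula: (val(new) - val(old)) * B^(n-1-k) mod M
  val('c') - val('f') = 3 - 6 = -3
  B^(n-1-k) = 7^2 mod 101 = 49
  Delta = -3 * 49 mod 101 = 55

Answer: 55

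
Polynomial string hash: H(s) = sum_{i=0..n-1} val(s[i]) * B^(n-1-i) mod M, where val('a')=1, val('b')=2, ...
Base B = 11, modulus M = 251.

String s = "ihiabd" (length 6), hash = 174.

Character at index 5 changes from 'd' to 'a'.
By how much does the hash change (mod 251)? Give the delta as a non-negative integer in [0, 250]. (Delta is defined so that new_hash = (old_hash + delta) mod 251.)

Answer: 248

Derivation:
Delta formula: (val(new) - val(old)) * B^(n-1-k) mod M
  val('a') - val('d') = 1 - 4 = -3
  B^(n-1-k) = 11^0 mod 251 = 1
  Delta = -3 * 1 mod 251 = 248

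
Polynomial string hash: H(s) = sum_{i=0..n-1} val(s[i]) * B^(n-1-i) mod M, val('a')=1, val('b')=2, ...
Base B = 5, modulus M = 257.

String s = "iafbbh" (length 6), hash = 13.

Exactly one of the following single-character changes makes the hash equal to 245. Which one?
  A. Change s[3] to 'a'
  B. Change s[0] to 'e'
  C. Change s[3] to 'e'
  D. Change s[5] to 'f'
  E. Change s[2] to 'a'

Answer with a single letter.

Answer: A

Derivation:
Option A: s[3]='b'->'a', delta=(1-2)*5^2 mod 257 = 232, hash=13+232 mod 257 = 245 <-- target
Option B: s[0]='i'->'e', delta=(5-9)*5^5 mod 257 = 93, hash=13+93 mod 257 = 106
Option C: s[3]='b'->'e', delta=(5-2)*5^2 mod 257 = 75, hash=13+75 mod 257 = 88
Option D: s[5]='h'->'f', delta=(6-8)*5^0 mod 257 = 255, hash=13+255 mod 257 = 11
Option E: s[2]='f'->'a', delta=(1-6)*5^3 mod 257 = 146, hash=13+146 mod 257 = 159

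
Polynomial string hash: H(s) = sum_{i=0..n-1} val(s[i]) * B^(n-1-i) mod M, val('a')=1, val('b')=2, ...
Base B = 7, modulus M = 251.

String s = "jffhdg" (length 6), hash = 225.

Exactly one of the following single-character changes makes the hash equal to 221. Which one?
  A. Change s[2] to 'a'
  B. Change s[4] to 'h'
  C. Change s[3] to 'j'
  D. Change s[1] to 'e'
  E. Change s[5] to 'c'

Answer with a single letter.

Option A: s[2]='f'->'a', delta=(1-6)*7^3 mod 251 = 42, hash=225+42 mod 251 = 16
Option B: s[4]='d'->'h', delta=(8-4)*7^1 mod 251 = 28, hash=225+28 mod 251 = 2
Option C: s[3]='h'->'j', delta=(10-8)*7^2 mod 251 = 98, hash=225+98 mod 251 = 72
Option D: s[1]='f'->'e', delta=(5-6)*7^4 mod 251 = 109, hash=225+109 mod 251 = 83
Option E: s[5]='g'->'c', delta=(3-7)*7^0 mod 251 = 247, hash=225+247 mod 251 = 221 <-- target

Answer: E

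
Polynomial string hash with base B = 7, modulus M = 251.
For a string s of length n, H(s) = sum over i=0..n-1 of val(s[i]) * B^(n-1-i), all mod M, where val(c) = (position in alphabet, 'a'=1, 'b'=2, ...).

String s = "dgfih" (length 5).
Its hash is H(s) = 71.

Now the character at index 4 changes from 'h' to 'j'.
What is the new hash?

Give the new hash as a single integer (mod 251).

Answer: 73

Derivation:
val('h') = 8, val('j') = 10
Position k = 4, exponent = n-1-k = 0
B^0 mod M = 7^0 mod 251 = 1
Delta = (10 - 8) * 1 mod 251 = 2
New hash = (71 + 2) mod 251 = 73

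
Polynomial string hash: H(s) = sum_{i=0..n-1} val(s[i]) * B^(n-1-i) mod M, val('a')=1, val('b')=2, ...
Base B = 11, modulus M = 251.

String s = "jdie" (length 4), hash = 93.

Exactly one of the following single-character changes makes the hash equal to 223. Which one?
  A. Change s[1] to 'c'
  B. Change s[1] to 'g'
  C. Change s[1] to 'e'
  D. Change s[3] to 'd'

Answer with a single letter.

Option A: s[1]='d'->'c', delta=(3-4)*11^2 mod 251 = 130, hash=93+130 mod 251 = 223 <-- target
Option B: s[1]='d'->'g', delta=(7-4)*11^2 mod 251 = 112, hash=93+112 mod 251 = 205
Option C: s[1]='d'->'e', delta=(5-4)*11^2 mod 251 = 121, hash=93+121 mod 251 = 214
Option D: s[3]='e'->'d', delta=(4-5)*11^0 mod 251 = 250, hash=93+250 mod 251 = 92

Answer: A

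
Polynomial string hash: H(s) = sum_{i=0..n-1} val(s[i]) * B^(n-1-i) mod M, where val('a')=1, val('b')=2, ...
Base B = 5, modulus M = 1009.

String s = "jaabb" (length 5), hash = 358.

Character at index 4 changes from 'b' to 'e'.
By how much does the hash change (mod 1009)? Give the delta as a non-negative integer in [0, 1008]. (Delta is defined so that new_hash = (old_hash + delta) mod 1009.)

Delta formula: (val(new) - val(old)) * B^(n-1-k) mod M
  val('e') - val('b') = 5 - 2 = 3
  B^(n-1-k) = 5^0 mod 1009 = 1
  Delta = 3 * 1 mod 1009 = 3

Answer: 3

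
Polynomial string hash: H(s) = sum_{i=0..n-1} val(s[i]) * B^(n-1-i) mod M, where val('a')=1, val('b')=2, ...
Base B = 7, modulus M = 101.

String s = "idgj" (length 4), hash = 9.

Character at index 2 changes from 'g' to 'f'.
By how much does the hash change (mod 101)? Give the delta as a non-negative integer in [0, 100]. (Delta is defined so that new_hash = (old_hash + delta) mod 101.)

Delta formula: (val(new) - val(old)) * B^(n-1-k) mod M
  val('f') - val('g') = 6 - 7 = -1
  B^(n-1-k) = 7^1 mod 101 = 7
  Delta = -1 * 7 mod 101 = 94

Answer: 94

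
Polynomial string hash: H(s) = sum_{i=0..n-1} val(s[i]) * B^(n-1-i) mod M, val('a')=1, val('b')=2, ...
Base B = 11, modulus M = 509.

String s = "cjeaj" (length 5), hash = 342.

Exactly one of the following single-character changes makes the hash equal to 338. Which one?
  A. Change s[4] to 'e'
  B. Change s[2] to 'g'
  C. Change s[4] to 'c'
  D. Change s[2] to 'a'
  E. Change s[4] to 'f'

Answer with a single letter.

Option A: s[4]='j'->'e', delta=(5-10)*11^0 mod 509 = 504, hash=342+504 mod 509 = 337
Option B: s[2]='e'->'g', delta=(7-5)*11^2 mod 509 = 242, hash=342+242 mod 509 = 75
Option C: s[4]='j'->'c', delta=(3-10)*11^0 mod 509 = 502, hash=342+502 mod 509 = 335
Option D: s[2]='e'->'a', delta=(1-5)*11^2 mod 509 = 25, hash=342+25 mod 509 = 367
Option E: s[4]='j'->'f', delta=(6-10)*11^0 mod 509 = 505, hash=342+505 mod 509 = 338 <-- target

Answer: E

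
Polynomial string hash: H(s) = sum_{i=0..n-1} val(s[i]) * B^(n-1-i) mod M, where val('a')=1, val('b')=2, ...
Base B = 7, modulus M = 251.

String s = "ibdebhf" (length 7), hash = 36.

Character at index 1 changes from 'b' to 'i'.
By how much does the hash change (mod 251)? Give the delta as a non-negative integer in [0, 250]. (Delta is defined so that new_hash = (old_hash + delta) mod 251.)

Answer: 181

Derivation:
Delta formula: (val(new) - val(old)) * B^(n-1-k) mod M
  val('i') - val('b') = 9 - 2 = 7
  B^(n-1-k) = 7^5 mod 251 = 241
  Delta = 7 * 241 mod 251 = 181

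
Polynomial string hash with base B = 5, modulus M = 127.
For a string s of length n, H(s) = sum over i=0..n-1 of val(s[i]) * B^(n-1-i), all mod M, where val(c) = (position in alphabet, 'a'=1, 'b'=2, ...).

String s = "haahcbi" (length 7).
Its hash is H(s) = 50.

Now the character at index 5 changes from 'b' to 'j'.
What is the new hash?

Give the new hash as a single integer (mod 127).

Answer: 90

Derivation:
val('b') = 2, val('j') = 10
Position k = 5, exponent = n-1-k = 1
B^1 mod M = 5^1 mod 127 = 5
Delta = (10 - 2) * 5 mod 127 = 40
New hash = (50 + 40) mod 127 = 90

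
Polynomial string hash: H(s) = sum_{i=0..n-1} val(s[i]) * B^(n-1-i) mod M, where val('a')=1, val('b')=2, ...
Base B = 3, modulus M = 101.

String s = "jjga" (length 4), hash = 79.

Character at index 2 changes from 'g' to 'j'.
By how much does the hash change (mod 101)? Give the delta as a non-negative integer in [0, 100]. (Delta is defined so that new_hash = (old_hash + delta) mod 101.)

Delta formula: (val(new) - val(old)) * B^(n-1-k) mod M
  val('j') - val('g') = 10 - 7 = 3
  B^(n-1-k) = 3^1 mod 101 = 3
  Delta = 3 * 3 mod 101 = 9

Answer: 9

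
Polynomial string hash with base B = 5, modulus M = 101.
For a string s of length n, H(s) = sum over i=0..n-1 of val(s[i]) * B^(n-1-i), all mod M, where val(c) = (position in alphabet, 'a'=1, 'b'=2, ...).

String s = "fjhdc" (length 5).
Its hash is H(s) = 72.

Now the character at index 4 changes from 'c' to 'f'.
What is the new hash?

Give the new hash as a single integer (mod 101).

Answer: 75

Derivation:
val('c') = 3, val('f') = 6
Position k = 4, exponent = n-1-k = 0
B^0 mod M = 5^0 mod 101 = 1
Delta = (6 - 3) * 1 mod 101 = 3
New hash = (72 + 3) mod 101 = 75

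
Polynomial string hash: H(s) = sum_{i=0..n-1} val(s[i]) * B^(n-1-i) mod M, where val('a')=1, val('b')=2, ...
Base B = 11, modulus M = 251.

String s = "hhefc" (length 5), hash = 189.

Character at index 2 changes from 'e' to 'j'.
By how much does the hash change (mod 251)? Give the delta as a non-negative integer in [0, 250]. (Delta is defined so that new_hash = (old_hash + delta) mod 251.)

Delta formula: (val(new) - val(old)) * B^(n-1-k) mod M
  val('j') - val('e') = 10 - 5 = 5
  B^(n-1-k) = 11^2 mod 251 = 121
  Delta = 5 * 121 mod 251 = 103

Answer: 103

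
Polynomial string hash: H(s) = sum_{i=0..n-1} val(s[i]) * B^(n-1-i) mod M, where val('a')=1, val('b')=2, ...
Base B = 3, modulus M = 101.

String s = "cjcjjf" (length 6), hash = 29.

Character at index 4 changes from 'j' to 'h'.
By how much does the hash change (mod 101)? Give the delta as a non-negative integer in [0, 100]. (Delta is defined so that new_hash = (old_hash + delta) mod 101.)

Answer: 95

Derivation:
Delta formula: (val(new) - val(old)) * B^(n-1-k) mod M
  val('h') - val('j') = 8 - 10 = -2
  B^(n-1-k) = 3^1 mod 101 = 3
  Delta = -2 * 3 mod 101 = 95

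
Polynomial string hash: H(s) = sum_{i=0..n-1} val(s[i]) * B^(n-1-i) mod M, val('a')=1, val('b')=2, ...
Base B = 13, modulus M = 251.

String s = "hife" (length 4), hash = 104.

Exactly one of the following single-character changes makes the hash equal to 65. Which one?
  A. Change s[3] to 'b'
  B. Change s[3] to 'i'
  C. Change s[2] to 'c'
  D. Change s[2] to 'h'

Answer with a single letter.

Option A: s[3]='e'->'b', delta=(2-5)*13^0 mod 251 = 248, hash=104+248 mod 251 = 101
Option B: s[3]='e'->'i', delta=(9-5)*13^0 mod 251 = 4, hash=104+4 mod 251 = 108
Option C: s[2]='f'->'c', delta=(3-6)*13^1 mod 251 = 212, hash=104+212 mod 251 = 65 <-- target
Option D: s[2]='f'->'h', delta=(8-6)*13^1 mod 251 = 26, hash=104+26 mod 251 = 130

Answer: C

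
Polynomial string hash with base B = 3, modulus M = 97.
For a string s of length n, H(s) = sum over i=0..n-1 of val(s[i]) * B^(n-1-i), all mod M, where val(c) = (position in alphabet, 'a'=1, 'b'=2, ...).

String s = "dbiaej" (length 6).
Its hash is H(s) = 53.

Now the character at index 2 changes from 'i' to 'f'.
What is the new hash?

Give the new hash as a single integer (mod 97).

val('i') = 9, val('f') = 6
Position k = 2, exponent = n-1-k = 3
B^3 mod M = 3^3 mod 97 = 27
Delta = (6 - 9) * 27 mod 97 = 16
New hash = (53 + 16) mod 97 = 69

Answer: 69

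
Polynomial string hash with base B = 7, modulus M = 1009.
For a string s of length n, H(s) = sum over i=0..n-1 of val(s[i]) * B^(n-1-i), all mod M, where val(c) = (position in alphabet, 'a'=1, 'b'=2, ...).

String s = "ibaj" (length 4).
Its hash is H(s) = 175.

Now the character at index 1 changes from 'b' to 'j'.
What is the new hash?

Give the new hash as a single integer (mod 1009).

Answer: 567

Derivation:
val('b') = 2, val('j') = 10
Position k = 1, exponent = n-1-k = 2
B^2 mod M = 7^2 mod 1009 = 49
Delta = (10 - 2) * 49 mod 1009 = 392
New hash = (175 + 392) mod 1009 = 567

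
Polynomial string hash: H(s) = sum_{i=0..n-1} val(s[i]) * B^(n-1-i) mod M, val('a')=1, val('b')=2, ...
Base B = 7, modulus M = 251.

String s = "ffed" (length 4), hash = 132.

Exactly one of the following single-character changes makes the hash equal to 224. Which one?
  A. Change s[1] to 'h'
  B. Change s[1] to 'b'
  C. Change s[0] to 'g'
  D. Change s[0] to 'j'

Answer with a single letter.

Answer: C

Derivation:
Option A: s[1]='f'->'h', delta=(8-6)*7^2 mod 251 = 98, hash=132+98 mod 251 = 230
Option B: s[1]='f'->'b', delta=(2-6)*7^2 mod 251 = 55, hash=132+55 mod 251 = 187
Option C: s[0]='f'->'g', delta=(7-6)*7^3 mod 251 = 92, hash=132+92 mod 251 = 224 <-- target
Option D: s[0]='f'->'j', delta=(10-6)*7^3 mod 251 = 117, hash=132+117 mod 251 = 249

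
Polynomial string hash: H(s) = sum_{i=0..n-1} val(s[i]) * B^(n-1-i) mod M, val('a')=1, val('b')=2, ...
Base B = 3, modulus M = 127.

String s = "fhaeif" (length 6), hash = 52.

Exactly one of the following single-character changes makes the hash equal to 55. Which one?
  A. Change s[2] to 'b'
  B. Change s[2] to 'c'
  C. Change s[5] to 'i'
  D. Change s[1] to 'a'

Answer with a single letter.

Answer: C

Derivation:
Option A: s[2]='a'->'b', delta=(2-1)*3^3 mod 127 = 27, hash=52+27 mod 127 = 79
Option B: s[2]='a'->'c', delta=(3-1)*3^3 mod 127 = 54, hash=52+54 mod 127 = 106
Option C: s[5]='f'->'i', delta=(9-6)*3^0 mod 127 = 3, hash=52+3 mod 127 = 55 <-- target
Option D: s[1]='h'->'a', delta=(1-8)*3^4 mod 127 = 68, hash=52+68 mod 127 = 120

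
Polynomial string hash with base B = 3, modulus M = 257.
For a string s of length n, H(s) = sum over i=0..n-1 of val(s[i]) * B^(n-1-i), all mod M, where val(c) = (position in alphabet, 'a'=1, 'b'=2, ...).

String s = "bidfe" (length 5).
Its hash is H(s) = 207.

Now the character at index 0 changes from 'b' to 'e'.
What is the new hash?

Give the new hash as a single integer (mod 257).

val('b') = 2, val('e') = 5
Position k = 0, exponent = n-1-k = 4
B^4 mod M = 3^4 mod 257 = 81
Delta = (5 - 2) * 81 mod 257 = 243
New hash = (207 + 243) mod 257 = 193

Answer: 193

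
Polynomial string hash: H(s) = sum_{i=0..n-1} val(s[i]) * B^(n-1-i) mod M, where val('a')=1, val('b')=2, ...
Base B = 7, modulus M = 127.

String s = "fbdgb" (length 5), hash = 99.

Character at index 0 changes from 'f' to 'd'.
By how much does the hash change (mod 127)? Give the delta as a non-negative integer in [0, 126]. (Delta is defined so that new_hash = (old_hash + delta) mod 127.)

Delta formula: (val(new) - val(old)) * B^(n-1-k) mod M
  val('d') - val('f') = 4 - 6 = -2
  B^(n-1-k) = 7^4 mod 127 = 115
  Delta = -2 * 115 mod 127 = 24

Answer: 24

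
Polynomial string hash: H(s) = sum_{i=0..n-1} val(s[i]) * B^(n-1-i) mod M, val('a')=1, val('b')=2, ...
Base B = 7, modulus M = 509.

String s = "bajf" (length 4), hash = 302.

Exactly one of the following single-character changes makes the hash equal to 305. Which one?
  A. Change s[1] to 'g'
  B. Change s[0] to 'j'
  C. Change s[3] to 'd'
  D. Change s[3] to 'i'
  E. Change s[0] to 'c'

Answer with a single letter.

Option A: s[1]='a'->'g', delta=(7-1)*7^2 mod 509 = 294, hash=302+294 mod 509 = 87
Option B: s[0]='b'->'j', delta=(10-2)*7^3 mod 509 = 199, hash=302+199 mod 509 = 501
Option C: s[3]='f'->'d', delta=(4-6)*7^0 mod 509 = 507, hash=302+507 mod 509 = 300
Option D: s[3]='f'->'i', delta=(9-6)*7^0 mod 509 = 3, hash=302+3 mod 509 = 305 <-- target
Option E: s[0]='b'->'c', delta=(3-2)*7^3 mod 509 = 343, hash=302+343 mod 509 = 136

Answer: D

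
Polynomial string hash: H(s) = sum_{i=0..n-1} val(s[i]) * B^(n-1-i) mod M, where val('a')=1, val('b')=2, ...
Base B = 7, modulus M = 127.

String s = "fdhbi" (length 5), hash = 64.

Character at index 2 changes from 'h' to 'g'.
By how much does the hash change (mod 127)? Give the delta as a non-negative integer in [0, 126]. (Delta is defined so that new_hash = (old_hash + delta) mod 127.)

Answer: 78

Derivation:
Delta formula: (val(new) - val(old)) * B^(n-1-k) mod M
  val('g') - val('h') = 7 - 8 = -1
  B^(n-1-k) = 7^2 mod 127 = 49
  Delta = -1 * 49 mod 127 = 78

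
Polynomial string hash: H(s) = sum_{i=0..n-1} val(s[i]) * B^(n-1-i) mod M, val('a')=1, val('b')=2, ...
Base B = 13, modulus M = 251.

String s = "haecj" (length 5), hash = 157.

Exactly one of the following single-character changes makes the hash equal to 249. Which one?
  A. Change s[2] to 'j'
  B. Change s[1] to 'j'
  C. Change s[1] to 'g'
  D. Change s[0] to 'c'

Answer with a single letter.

Answer: A

Derivation:
Option A: s[2]='e'->'j', delta=(10-5)*13^2 mod 251 = 92, hash=157+92 mod 251 = 249 <-- target
Option B: s[1]='a'->'j', delta=(10-1)*13^3 mod 251 = 195, hash=157+195 mod 251 = 101
Option C: s[1]='a'->'g', delta=(7-1)*13^3 mod 251 = 130, hash=157+130 mod 251 = 36
Option D: s[0]='h'->'c', delta=(3-8)*13^4 mod 251 = 14, hash=157+14 mod 251 = 171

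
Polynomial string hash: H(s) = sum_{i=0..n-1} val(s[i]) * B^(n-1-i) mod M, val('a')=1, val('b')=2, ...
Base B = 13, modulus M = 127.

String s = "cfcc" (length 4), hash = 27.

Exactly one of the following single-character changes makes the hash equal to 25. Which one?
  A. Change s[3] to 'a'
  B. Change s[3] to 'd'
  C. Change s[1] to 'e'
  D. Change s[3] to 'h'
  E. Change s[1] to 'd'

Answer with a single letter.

Option A: s[3]='c'->'a', delta=(1-3)*13^0 mod 127 = 125, hash=27+125 mod 127 = 25 <-- target
Option B: s[3]='c'->'d', delta=(4-3)*13^0 mod 127 = 1, hash=27+1 mod 127 = 28
Option C: s[1]='f'->'e', delta=(5-6)*13^2 mod 127 = 85, hash=27+85 mod 127 = 112
Option D: s[3]='c'->'h', delta=(8-3)*13^0 mod 127 = 5, hash=27+5 mod 127 = 32
Option E: s[1]='f'->'d', delta=(4-6)*13^2 mod 127 = 43, hash=27+43 mod 127 = 70

Answer: A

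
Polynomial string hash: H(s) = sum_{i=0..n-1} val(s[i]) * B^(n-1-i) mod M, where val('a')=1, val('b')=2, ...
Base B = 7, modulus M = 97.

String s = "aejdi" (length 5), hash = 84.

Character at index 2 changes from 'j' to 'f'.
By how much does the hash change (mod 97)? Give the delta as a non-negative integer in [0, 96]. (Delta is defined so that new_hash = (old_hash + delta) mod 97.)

Delta formula: (val(new) - val(old)) * B^(n-1-k) mod M
  val('f') - val('j') = 6 - 10 = -4
  B^(n-1-k) = 7^2 mod 97 = 49
  Delta = -4 * 49 mod 97 = 95

Answer: 95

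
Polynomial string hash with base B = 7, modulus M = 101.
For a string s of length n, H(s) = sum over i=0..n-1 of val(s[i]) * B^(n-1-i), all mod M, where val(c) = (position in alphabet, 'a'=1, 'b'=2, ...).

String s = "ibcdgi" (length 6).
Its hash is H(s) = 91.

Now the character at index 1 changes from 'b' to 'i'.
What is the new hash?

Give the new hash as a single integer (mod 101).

Answer: 31

Derivation:
val('b') = 2, val('i') = 9
Position k = 1, exponent = n-1-k = 4
B^4 mod M = 7^4 mod 101 = 78
Delta = (9 - 2) * 78 mod 101 = 41
New hash = (91 + 41) mod 101 = 31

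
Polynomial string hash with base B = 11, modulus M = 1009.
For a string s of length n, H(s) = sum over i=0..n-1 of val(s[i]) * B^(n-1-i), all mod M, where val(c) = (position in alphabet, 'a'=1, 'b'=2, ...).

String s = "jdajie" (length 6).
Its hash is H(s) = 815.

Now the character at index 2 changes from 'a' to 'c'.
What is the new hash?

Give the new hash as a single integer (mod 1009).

Answer: 450

Derivation:
val('a') = 1, val('c') = 3
Position k = 2, exponent = n-1-k = 3
B^3 mod M = 11^3 mod 1009 = 322
Delta = (3 - 1) * 322 mod 1009 = 644
New hash = (815 + 644) mod 1009 = 450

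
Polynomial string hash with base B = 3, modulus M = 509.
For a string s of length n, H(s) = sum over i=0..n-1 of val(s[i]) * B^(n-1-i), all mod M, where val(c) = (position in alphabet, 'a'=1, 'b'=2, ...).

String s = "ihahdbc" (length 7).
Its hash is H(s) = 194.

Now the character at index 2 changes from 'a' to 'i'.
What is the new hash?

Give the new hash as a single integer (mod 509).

Answer: 333

Derivation:
val('a') = 1, val('i') = 9
Position k = 2, exponent = n-1-k = 4
B^4 mod M = 3^4 mod 509 = 81
Delta = (9 - 1) * 81 mod 509 = 139
New hash = (194 + 139) mod 509 = 333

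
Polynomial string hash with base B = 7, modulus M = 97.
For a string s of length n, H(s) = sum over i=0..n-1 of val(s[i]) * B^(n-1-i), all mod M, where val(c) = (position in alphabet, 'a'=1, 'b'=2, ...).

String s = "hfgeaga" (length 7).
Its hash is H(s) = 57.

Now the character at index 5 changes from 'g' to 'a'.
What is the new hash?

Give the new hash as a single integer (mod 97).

val('g') = 7, val('a') = 1
Position k = 5, exponent = n-1-k = 1
B^1 mod M = 7^1 mod 97 = 7
Delta = (1 - 7) * 7 mod 97 = 55
New hash = (57 + 55) mod 97 = 15

Answer: 15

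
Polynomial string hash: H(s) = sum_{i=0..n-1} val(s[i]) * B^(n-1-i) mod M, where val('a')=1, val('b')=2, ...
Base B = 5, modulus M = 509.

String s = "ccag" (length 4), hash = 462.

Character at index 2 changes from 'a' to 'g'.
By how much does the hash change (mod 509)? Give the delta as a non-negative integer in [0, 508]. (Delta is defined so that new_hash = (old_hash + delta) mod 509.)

Delta formula: (val(new) - val(old)) * B^(n-1-k) mod M
  val('g') - val('a') = 7 - 1 = 6
  B^(n-1-k) = 5^1 mod 509 = 5
  Delta = 6 * 5 mod 509 = 30

Answer: 30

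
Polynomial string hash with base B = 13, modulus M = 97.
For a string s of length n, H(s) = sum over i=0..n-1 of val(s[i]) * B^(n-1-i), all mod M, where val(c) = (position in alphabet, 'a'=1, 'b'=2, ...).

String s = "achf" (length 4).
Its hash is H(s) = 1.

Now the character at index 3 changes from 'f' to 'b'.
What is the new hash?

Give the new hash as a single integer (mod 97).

val('f') = 6, val('b') = 2
Position k = 3, exponent = n-1-k = 0
B^0 mod M = 13^0 mod 97 = 1
Delta = (2 - 6) * 1 mod 97 = 93
New hash = (1 + 93) mod 97 = 94

Answer: 94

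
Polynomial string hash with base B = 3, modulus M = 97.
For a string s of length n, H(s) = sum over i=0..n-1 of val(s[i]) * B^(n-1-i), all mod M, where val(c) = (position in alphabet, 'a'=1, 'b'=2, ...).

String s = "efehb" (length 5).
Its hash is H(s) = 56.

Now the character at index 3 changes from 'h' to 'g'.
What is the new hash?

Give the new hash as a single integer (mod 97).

Answer: 53

Derivation:
val('h') = 8, val('g') = 7
Position k = 3, exponent = n-1-k = 1
B^1 mod M = 3^1 mod 97 = 3
Delta = (7 - 8) * 3 mod 97 = 94
New hash = (56 + 94) mod 97 = 53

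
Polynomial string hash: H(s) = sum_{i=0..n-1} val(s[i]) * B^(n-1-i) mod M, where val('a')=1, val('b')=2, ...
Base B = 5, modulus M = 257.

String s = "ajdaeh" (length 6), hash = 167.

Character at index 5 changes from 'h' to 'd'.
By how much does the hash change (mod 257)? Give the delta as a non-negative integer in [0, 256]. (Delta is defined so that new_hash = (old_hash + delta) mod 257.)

Delta formula: (val(new) - val(old)) * B^(n-1-k) mod M
  val('d') - val('h') = 4 - 8 = -4
  B^(n-1-k) = 5^0 mod 257 = 1
  Delta = -4 * 1 mod 257 = 253

Answer: 253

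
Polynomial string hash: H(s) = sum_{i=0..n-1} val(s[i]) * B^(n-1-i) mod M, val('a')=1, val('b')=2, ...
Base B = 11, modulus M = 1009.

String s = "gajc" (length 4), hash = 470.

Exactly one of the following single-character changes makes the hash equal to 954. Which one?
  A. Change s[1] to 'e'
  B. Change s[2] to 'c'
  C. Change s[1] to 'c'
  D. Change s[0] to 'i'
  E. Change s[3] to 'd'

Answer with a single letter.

Option A: s[1]='a'->'e', delta=(5-1)*11^2 mod 1009 = 484, hash=470+484 mod 1009 = 954 <-- target
Option B: s[2]='j'->'c', delta=(3-10)*11^1 mod 1009 = 932, hash=470+932 mod 1009 = 393
Option C: s[1]='a'->'c', delta=(3-1)*11^2 mod 1009 = 242, hash=470+242 mod 1009 = 712
Option D: s[0]='g'->'i', delta=(9-7)*11^3 mod 1009 = 644, hash=470+644 mod 1009 = 105
Option E: s[3]='c'->'d', delta=(4-3)*11^0 mod 1009 = 1, hash=470+1 mod 1009 = 471

Answer: A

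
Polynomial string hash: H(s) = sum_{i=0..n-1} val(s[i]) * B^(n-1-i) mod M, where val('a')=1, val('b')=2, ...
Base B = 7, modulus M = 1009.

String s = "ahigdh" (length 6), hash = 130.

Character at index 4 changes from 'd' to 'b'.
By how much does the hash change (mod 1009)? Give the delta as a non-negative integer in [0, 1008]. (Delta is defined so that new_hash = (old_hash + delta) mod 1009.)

Delta formula: (val(new) - val(old)) * B^(n-1-k) mod M
  val('b') - val('d') = 2 - 4 = -2
  B^(n-1-k) = 7^1 mod 1009 = 7
  Delta = -2 * 7 mod 1009 = 995

Answer: 995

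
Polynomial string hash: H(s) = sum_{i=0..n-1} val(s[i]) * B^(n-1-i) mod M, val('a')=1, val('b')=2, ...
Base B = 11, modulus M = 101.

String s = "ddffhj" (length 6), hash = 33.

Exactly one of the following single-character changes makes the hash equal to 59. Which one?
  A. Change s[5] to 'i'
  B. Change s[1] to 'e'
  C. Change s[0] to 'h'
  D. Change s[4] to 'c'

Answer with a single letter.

Option A: s[5]='j'->'i', delta=(9-10)*11^0 mod 101 = 100, hash=33+100 mod 101 = 32
Option B: s[1]='d'->'e', delta=(5-4)*11^4 mod 101 = 97, hash=33+97 mod 101 = 29
Option C: s[0]='d'->'h', delta=(8-4)*11^5 mod 101 = 26, hash=33+26 mod 101 = 59 <-- target
Option D: s[4]='h'->'c', delta=(3-8)*11^1 mod 101 = 46, hash=33+46 mod 101 = 79

Answer: C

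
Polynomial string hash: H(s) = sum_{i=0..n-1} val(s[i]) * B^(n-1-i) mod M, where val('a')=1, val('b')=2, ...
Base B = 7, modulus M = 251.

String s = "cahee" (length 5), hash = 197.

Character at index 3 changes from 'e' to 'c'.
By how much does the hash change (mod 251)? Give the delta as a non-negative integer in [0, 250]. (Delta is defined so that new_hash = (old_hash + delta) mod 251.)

Answer: 237

Derivation:
Delta formula: (val(new) - val(old)) * B^(n-1-k) mod M
  val('c') - val('e') = 3 - 5 = -2
  B^(n-1-k) = 7^1 mod 251 = 7
  Delta = -2 * 7 mod 251 = 237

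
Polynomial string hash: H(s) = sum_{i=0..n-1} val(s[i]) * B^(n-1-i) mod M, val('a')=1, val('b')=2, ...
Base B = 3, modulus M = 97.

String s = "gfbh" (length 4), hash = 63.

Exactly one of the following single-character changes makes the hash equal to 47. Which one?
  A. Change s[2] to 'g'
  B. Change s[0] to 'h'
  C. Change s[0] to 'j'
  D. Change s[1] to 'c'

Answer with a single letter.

Option A: s[2]='b'->'g', delta=(7-2)*3^1 mod 97 = 15, hash=63+15 mod 97 = 78
Option B: s[0]='g'->'h', delta=(8-7)*3^3 mod 97 = 27, hash=63+27 mod 97 = 90
Option C: s[0]='g'->'j', delta=(10-7)*3^3 mod 97 = 81, hash=63+81 mod 97 = 47 <-- target
Option D: s[1]='f'->'c', delta=(3-6)*3^2 mod 97 = 70, hash=63+70 mod 97 = 36

Answer: C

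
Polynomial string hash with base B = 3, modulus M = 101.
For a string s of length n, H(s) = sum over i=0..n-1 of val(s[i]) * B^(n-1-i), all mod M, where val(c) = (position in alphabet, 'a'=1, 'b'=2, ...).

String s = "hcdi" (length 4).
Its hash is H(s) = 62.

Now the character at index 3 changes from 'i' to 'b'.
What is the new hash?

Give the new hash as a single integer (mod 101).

Answer: 55

Derivation:
val('i') = 9, val('b') = 2
Position k = 3, exponent = n-1-k = 0
B^0 mod M = 3^0 mod 101 = 1
Delta = (2 - 9) * 1 mod 101 = 94
New hash = (62 + 94) mod 101 = 55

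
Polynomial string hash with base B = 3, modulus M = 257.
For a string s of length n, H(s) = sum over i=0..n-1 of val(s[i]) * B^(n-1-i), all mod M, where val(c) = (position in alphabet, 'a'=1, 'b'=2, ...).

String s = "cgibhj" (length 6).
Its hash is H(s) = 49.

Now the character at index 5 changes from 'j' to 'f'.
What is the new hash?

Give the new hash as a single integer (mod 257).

val('j') = 10, val('f') = 6
Position k = 5, exponent = n-1-k = 0
B^0 mod M = 3^0 mod 257 = 1
Delta = (6 - 10) * 1 mod 257 = 253
New hash = (49 + 253) mod 257 = 45

Answer: 45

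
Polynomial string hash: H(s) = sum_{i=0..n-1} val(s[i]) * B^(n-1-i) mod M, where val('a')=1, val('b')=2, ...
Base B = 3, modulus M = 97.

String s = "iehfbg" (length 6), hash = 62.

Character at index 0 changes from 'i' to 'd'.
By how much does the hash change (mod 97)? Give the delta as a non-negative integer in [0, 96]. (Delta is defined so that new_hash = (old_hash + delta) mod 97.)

Answer: 46

Derivation:
Delta formula: (val(new) - val(old)) * B^(n-1-k) mod M
  val('d') - val('i') = 4 - 9 = -5
  B^(n-1-k) = 3^5 mod 97 = 49
  Delta = -5 * 49 mod 97 = 46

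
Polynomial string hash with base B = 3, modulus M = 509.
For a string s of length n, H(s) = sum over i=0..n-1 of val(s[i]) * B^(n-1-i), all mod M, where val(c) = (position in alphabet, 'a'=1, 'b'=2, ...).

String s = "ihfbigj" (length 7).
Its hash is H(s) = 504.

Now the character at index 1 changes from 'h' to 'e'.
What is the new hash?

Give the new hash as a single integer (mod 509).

val('h') = 8, val('e') = 5
Position k = 1, exponent = n-1-k = 5
B^5 mod M = 3^5 mod 509 = 243
Delta = (5 - 8) * 243 mod 509 = 289
New hash = (504 + 289) mod 509 = 284

Answer: 284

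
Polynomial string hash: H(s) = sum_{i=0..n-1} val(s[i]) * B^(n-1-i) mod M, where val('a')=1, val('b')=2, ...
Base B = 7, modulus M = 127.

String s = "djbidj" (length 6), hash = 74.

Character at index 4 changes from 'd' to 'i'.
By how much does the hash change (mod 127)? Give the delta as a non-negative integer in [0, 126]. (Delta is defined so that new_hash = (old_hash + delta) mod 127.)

Delta formula: (val(new) - val(old)) * B^(n-1-k) mod M
  val('i') - val('d') = 9 - 4 = 5
  B^(n-1-k) = 7^1 mod 127 = 7
  Delta = 5 * 7 mod 127 = 35

Answer: 35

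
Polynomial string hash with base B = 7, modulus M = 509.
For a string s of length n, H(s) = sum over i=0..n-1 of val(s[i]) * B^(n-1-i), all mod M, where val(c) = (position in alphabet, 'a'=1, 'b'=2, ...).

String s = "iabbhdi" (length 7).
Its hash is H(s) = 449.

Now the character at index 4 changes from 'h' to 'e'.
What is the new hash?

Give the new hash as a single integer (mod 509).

val('h') = 8, val('e') = 5
Position k = 4, exponent = n-1-k = 2
B^2 mod M = 7^2 mod 509 = 49
Delta = (5 - 8) * 49 mod 509 = 362
New hash = (449 + 362) mod 509 = 302

Answer: 302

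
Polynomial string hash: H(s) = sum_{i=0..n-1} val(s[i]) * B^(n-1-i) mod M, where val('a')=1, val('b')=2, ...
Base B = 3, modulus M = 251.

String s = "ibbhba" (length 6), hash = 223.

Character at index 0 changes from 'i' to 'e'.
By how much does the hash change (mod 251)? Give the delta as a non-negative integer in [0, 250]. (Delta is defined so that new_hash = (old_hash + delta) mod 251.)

Delta formula: (val(new) - val(old)) * B^(n-1-k) mod M
  val('e') - val('i') = 5 - 9 = -4
  B^(n-1-k) = 3^5 mod 251 = 243
  Delta = -4 * 243 mod 251 = 32

Answer: 32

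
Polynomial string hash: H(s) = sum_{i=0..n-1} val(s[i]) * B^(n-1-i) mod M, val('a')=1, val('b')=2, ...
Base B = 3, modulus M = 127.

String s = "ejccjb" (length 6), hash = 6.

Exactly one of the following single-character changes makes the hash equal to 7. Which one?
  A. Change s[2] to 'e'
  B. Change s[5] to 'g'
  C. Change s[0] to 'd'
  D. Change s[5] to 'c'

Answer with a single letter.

Option A: s[2]='c'->'e', delta=(5-3)*3^3 mod 127 = 54, hash=6+54 mod 127 = 60
Option B: s[5]='b'->'g', delta=(7-2)*3^0 mod 127 = 5, hash=6+5 mod 127 = 11
Option C: s[0]='e'->'d', delta=(4-5)*3^5 mod 127 = 11, hash=6+11 mod 127 = 17
Option D: s[5]='b'->'c', delta=(3-2)*3^0 mod 127 = 1, hash=6+1 mod 127 = 7 <-- target

Answer: D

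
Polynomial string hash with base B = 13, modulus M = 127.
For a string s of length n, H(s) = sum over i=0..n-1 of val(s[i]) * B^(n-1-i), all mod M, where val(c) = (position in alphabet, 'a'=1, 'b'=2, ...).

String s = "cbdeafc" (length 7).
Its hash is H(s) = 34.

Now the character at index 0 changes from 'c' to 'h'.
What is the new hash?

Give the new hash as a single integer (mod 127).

Answer: 15

Derivation:
val('c') = 3, val('h') = 8
Position k = 0, exponent = n-1-k = 6
B^6 mod M = 13^6 mod 127 = 47
Delta = (8 - 3) * 47 mod 127 = 108
New hash = (34 + 108) mod 127 = 15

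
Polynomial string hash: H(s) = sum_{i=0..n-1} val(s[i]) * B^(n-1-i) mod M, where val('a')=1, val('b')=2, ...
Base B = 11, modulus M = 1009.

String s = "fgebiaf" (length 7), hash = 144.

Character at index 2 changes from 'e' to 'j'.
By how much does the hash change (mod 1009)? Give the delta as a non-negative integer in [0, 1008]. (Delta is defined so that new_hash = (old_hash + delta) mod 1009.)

Answer: 557

Derivation:
Delta formula: (val(new) - val(old)) * B^(n-1-k) mod M
  val('j') - val('e') = 10 - 5 = 5
  B^(n-1-k) = 11^4 mod 1009 = 515
  Delta = 5 * 515 mod 1009 = 557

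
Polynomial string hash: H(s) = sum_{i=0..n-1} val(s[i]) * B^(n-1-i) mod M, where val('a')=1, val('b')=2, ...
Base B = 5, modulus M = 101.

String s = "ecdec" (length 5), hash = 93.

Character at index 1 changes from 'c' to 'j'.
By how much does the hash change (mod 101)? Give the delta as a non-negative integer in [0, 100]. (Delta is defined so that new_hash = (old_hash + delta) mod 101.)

Delta formula: (val(new) - val(old)) * B^(n-1-k) mod M
  val('j') - val('c') = 10 - 3 = 7
  B^(n-1-k) = 5^3 mod 101 = 24
  Delta = 7 * 24 mod 101 = 67

Answer: 67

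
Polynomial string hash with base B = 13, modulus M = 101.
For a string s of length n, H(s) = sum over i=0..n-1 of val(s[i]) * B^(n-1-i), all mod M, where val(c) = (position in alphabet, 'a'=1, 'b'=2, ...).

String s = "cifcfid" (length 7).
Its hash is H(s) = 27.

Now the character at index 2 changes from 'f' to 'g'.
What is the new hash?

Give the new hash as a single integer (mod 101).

Answer: 5

Derivation:
val('f') = 6, val('g') = 7
Position k = 2, exponent = n-1-k = 4
B^4 mod M = 13^4 mod 101 = 79
Delta = (7 - 6) * 79 mod 101 = 79
New hash = (27 + 79) mod 101 = 5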